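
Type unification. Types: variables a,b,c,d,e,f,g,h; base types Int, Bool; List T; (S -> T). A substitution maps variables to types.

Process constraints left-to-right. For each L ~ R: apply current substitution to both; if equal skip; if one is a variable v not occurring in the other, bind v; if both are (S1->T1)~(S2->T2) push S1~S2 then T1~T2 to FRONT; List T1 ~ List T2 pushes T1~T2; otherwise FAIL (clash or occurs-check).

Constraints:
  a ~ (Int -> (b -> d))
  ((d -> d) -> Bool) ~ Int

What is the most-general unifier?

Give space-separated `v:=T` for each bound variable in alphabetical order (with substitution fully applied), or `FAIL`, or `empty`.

Answer: FAIL

Derivation:
step 1: unify a ~ (Int -> (b -> d))  [subst: {-} | 1 pending]
  bind a := (Int -> (b -> d))
step 2: unify ((d -> d) -> Bool) ~ Int  [subst: {a:=(Int -> (b -> d))} | 0 pending]
  clash: ((d -> d) -> Bool) vs Int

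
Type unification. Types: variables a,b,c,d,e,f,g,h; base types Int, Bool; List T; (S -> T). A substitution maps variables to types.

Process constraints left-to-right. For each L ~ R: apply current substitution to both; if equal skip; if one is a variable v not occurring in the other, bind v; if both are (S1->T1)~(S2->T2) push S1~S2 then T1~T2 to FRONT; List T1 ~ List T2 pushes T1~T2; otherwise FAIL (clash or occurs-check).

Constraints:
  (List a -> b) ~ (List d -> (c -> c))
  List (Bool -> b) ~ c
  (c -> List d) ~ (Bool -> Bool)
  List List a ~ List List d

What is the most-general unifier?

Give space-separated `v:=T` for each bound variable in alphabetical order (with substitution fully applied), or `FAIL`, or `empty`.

Answer: FAIL

Derivation:
step 1: unify (List a -> b) ~ (List d -> (c -> c))  [subst: {-} | 3 pending]
  -> decompose arrow: push List a~List d, b~(c -> c)
step 2: unify List a ~ List d  [subst: {-} | 4 pending]
  -> decompose List: push a~d
step 3: unify a ~ d  [subst: {-} | 4 pending]
  bind a := d
step 4: unify b ~ (c -> c)  [subst: {a:=d} | 3 pending]
  bind b := (c -> c)
step 5: unify List (Bool -> (c -> c)) ~ c  [subst: {a:=d, b:=(c -> c)} | 2 pending]
  occurs-check fail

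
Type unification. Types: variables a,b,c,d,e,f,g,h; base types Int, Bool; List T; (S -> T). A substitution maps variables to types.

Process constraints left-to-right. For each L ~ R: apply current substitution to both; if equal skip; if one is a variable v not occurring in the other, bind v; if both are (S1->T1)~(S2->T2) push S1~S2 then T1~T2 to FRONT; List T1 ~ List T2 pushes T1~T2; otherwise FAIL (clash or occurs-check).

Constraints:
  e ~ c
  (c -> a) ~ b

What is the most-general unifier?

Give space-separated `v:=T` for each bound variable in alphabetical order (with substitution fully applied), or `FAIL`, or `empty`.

step 1: unify e ~ c  [subst: {-} | 1 pending]
  bind e := c
step 2: unify (c -> a) ~ b  [subst: {e:=c} | 0 pending]
  bind b := (c -> a)

Answer: b:=(c -> a) e:=c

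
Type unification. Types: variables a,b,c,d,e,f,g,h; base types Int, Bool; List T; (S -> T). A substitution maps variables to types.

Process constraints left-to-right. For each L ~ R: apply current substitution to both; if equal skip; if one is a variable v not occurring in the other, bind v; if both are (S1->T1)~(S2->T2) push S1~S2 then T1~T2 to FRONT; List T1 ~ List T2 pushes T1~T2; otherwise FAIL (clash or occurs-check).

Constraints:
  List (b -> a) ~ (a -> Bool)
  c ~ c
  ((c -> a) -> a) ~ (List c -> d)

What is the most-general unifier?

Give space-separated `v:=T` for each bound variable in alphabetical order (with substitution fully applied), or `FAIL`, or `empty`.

Answer: FAIL

Derivation:
step 1: unify List (b -> a) ~ (a -> Bool)  [subst: {-} | 2 pending]
  clash: List (b -> a) vs (a -> Bool)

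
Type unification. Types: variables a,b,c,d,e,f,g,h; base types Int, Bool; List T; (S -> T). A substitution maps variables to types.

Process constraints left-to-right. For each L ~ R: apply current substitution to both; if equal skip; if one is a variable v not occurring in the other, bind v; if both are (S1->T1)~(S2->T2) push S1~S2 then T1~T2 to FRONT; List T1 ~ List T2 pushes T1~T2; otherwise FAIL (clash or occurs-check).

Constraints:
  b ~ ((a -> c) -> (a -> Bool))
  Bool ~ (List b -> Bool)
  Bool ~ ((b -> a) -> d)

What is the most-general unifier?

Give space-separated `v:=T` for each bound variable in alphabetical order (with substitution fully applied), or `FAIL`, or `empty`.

Answer: FAIL

Derivation:
step 1: unify b ~ ((a -> c) -> (a -> Bool))  [subst: {-} | 2 pending]
  bind b := ((a -> c) -> (a -> Bool))
step 2: unify Bool ~ (List ((a -> c) -> (a -> Bool)) -> Bool)  [subst: {b:=((a -> c) -> (a -> Bool))} | 1 pending]
  clash: Bool vs (List ((a -> c) -> (a -> Bool)) -> Bool)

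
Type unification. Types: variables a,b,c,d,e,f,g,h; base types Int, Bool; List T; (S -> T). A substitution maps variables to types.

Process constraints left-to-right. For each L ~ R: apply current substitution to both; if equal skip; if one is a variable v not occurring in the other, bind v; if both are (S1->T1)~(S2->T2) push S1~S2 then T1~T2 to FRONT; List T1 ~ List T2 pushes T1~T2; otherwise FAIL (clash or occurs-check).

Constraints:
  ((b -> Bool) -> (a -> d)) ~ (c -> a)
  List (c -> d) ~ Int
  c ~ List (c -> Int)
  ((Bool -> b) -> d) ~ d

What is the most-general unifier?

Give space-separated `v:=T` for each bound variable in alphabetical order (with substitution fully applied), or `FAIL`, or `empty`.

step 1: unify ((b -> Bool) -> (a -> d)) ~ (c -> a)  [subst: {-} | 3 pending]
  -> decompose arrow: push (b -> Bool)~c, (a -> d)~a
step 2: unify (b -> Bool) ~ c  [subst: {-} | 4 pending]
  bind c := (b -> Bool)
step 3: unify (a -> d) ~ a  [subst: {c:=(b -> Bool)} | 3 pending]
  occurs-check fail

Answer: FAIL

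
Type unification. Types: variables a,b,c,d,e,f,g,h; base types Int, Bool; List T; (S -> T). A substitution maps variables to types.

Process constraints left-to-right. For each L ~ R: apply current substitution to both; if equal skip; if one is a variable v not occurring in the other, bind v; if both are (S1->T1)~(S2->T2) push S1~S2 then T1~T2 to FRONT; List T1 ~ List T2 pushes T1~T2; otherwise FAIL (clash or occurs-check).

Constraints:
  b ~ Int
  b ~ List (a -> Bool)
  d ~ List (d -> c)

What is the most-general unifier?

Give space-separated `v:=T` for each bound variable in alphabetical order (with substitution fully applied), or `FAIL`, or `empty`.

step 1: unify b ~ Int  [subst: {-} | 2 pending]
  bind b := Int
step 2: unify Int ~ List (a -> Bool)  [subst: {b:=Int} | 1 pending]
  clash: Int vs List (a -> Bool)

Answer: FAIL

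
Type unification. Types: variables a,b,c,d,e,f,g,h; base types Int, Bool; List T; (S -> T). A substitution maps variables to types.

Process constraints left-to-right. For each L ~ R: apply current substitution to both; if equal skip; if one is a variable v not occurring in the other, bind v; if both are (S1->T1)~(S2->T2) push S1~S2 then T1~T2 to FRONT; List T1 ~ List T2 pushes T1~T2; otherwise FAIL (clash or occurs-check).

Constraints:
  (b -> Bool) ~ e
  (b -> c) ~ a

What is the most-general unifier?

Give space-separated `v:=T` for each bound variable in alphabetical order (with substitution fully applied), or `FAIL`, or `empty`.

step 1: unify (b -> Bool) ~ e  [subst: {-} | 1 pending]
  bind e := (b -> Bool)
step 2: unify (b -> c) ~ a  [subst: {e:=(b -> Bool)} | 0 pending]
  bind a := (b -> c)

Answer: a:=(b -> c) e:=(b -> Bool)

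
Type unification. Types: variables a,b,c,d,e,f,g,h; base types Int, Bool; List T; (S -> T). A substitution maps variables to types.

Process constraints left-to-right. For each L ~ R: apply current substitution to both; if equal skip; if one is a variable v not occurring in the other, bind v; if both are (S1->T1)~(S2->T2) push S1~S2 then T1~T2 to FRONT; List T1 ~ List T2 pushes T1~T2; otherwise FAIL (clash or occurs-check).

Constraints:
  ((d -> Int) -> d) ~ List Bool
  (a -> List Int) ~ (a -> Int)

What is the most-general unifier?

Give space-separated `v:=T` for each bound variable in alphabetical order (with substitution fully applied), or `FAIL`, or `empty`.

step 1: unify ((d -> Int) -> d) ~ List Bool  [subst: {-} | 1 pending]
  clash: ((d -> Int) -> d) vs List Bool

Answer: FAIL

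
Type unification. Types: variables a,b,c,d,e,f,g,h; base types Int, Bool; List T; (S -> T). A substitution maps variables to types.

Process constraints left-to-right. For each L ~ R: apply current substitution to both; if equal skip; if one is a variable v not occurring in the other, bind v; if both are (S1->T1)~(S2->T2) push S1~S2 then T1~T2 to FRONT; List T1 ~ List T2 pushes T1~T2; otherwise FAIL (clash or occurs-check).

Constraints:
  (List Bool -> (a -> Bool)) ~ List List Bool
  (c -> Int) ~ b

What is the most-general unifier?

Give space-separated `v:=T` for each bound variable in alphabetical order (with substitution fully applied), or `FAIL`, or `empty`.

step 1: unify (List Bool -> (a -> Bool)) ~ List List Bool  [subst: {-} | 1 pending]
  clash: (List Bool -> (a -> Bool)) vs List List Bool

Answer: FAIL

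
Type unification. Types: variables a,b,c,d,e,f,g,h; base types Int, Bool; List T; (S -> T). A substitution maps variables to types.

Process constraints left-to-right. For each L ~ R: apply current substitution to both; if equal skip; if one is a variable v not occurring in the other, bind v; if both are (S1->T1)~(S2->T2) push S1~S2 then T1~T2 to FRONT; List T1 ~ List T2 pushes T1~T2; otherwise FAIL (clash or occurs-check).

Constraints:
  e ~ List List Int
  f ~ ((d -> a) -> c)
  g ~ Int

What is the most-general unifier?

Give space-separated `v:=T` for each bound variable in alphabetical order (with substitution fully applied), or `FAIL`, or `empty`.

Answer: e:=List List Int f:=((d -> a) -> c) g:=Int

Derivation:
step 1: unify e ~ List List Int  [subst: {-} | 2 pending]
  bind e := List List Int
step 2: unify f ~ ((d -> a) -> c)  [subst: {e:=List List Int} | 1 pending]
  bind f := ((d -> a) -> c)
step 3: unify g ~ Int  [subst: {e:=List List Int, f:=((d -> a) -> c)} | 0 pending]
  bind g := Int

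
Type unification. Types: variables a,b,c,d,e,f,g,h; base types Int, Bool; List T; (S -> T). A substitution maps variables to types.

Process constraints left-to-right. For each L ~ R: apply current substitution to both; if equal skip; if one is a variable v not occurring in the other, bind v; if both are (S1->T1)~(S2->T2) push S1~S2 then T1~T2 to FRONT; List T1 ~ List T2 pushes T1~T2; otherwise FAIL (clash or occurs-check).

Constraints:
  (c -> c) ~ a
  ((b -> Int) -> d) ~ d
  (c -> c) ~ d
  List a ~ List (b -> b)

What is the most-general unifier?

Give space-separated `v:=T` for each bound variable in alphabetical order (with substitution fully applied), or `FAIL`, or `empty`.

Answer: FAIL

Derivation:
step 1: unify (c -> c) ~ a  [subst: {-} | 3 pending]
  bind a := (c -> c)
step 2: unify ((b -> Int) -> d) ~ d  [subst: {a:=(c -> c)} | 2 pending]
  occurs-check fail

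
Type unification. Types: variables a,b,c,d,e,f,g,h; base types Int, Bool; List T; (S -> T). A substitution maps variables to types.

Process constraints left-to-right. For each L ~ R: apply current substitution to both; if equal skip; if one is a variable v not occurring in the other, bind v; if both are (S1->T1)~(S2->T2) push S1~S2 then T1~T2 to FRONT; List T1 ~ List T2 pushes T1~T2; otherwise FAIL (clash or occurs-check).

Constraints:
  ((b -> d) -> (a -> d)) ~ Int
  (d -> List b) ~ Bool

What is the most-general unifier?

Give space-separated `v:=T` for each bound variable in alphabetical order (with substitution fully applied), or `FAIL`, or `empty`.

Answer: FAIL

Derivation:
step 1: unify ((b -> d) -> (a -> d)) ~ Int  [subst: {-} | 1 pending]
  clash: ((b -> d) -> (a -> d)) vs Int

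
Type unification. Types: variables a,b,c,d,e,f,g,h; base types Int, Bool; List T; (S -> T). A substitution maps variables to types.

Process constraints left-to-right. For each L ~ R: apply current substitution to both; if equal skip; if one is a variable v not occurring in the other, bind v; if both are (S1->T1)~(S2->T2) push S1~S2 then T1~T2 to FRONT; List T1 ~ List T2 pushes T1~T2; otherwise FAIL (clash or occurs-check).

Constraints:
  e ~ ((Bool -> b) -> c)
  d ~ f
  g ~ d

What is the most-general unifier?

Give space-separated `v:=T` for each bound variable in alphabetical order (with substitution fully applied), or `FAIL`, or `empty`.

step 1: unify e ~ ((Bool -> b) -> c)  [subst: {-} | 2 pending]
  bind e := ((Bool -> b) -> c)
step 2: unify d ~ f  [subst: {e:=((Bool -> b) -> c)} | 1 pending]
  bind d := f
step 3: unify g ~ f  [subst: {e:=((Bool -> b) -> c), d:=f} | 0 pending]
  bind g := f

Answer: d:=f e:=((Bool -> b) -> c) g:=f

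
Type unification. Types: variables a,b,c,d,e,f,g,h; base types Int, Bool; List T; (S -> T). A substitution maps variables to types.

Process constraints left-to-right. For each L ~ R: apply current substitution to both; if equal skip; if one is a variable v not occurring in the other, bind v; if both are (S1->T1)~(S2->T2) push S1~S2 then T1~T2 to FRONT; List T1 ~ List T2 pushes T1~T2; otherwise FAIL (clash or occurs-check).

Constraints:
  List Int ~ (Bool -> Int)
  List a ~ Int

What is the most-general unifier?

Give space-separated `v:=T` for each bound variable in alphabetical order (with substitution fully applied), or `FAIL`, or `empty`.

step 1: unify List Int ~ (Bool -> Int)  [subst: {-} | 1 pending]
  clash: List Int vs (Bool -> Int)

Answer: FAIL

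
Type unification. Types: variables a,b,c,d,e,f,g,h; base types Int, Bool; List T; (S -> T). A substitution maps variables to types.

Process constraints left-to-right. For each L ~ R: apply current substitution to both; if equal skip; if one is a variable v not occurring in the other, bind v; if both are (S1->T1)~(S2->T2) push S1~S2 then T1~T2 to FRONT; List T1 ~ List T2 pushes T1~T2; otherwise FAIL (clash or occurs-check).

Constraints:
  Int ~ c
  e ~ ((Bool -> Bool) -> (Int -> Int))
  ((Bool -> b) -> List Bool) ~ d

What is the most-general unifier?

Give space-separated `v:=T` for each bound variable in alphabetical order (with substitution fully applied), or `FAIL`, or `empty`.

step 1: unify Int ~ c  [subst: {-} | 2 pending]
  bind c := Int
step 2: unify e ~ ((Bool -> Bool) -> (Int -> Int))  [subst: {c:=Int} | 1 pending]
  bind e := ((Bool -> Bool) -> (Int -> Int))
step 3: unify ((Bool -> b) -> List Bool) ~ d  [subst: {c:=Int, e:=((Bool -> Bool) -> (Int -> Int))} | 0 pending]
  bind d := ((Bool -> b) -> List Bool)

Answer: c:=Int d:=((Bool -> b) -> List Bool) e:=((Bool -> Bool) -> (Int -> Int))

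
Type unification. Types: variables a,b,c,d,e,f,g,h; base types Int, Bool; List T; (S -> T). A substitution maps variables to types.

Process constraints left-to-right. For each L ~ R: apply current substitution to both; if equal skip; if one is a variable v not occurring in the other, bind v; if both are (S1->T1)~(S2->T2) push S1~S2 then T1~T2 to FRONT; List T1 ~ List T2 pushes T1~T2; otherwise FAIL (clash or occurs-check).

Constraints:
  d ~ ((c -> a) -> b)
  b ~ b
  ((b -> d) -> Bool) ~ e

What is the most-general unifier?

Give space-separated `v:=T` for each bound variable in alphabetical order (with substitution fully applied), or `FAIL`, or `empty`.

step 1: unify d ~ ((c -> a) -> b)  [subst: {-} | 2 pending]
  bind d := ((c -> a) -> b)
step 2: unify b ~ b  [subst: {d:=((c -> a) -> b)} | 1 pending]
  -> identical, skip
step 3: unify ((b -> ((c -> a) -> b)) -> Bool) ~ e  [subst: {d:=((c -> a) -> b)} | 0 pending]
  bind e := ((b -> ((c -> a) -> b)) -> Bool)

Answer: d:=((c -> a) -> b) e:=((b -> ((c -> a) -> b)) -> Bool)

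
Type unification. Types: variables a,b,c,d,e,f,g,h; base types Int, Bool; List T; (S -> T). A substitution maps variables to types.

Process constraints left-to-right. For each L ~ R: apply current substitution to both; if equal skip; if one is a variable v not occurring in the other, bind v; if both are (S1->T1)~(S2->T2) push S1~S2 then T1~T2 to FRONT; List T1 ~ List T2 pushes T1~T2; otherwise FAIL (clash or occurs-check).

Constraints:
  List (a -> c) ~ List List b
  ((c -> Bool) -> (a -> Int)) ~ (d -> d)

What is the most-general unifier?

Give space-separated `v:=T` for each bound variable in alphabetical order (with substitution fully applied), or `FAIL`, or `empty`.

step 1: unify List (a -> c) ~ List List b  [subst: {-} | 1 pending]
  -> decompose List: push (a -> c)~List b
step 2: unify (a -> c) ~ List b  [subst: {-} | 1 pending]
  clash: (a -> c) vs List b

Answer: FAIL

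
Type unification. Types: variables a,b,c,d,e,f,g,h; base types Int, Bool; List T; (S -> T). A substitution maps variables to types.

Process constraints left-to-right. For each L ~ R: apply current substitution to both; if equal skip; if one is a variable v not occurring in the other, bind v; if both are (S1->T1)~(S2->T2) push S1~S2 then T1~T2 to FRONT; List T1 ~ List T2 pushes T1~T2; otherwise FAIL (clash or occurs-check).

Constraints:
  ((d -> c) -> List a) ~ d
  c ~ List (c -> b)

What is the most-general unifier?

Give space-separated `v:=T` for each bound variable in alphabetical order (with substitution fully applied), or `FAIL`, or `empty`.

Answer: FAIL

Derivation:
step 1: unify ((d -> c) -> List a) ~ d  [subst: {-} | 1 pending]
  occurs-check fail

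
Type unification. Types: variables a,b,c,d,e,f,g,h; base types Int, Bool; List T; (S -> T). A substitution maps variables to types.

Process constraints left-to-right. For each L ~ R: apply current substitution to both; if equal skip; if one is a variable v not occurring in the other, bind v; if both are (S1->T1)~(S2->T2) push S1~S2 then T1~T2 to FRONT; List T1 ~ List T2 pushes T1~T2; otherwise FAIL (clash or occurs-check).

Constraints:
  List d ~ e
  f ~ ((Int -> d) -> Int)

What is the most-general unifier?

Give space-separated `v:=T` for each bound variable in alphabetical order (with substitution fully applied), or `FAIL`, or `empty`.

Answer: e:=List d f:=((Int -> d) -> Int)

Derivation:
step 1: unify List d ~ e  [subst: {-} | 1 pending]
  bind e := List d
step 2: unify f ~ ((Int -> d) -> Int)  [subst: {e:=List d} | 0 pending]
  bind f := ((Int -> d) -> Int)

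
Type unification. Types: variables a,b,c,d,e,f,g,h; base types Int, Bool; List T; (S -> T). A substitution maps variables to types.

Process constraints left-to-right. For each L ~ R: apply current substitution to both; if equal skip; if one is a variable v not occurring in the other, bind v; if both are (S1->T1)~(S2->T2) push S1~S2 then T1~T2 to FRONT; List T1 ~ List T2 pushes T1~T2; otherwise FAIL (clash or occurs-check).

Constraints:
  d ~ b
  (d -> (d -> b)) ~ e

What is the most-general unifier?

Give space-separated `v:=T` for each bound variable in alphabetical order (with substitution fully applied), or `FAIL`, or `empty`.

Answer: d:=b e:=(b -> (b -> b))

Derivation:
step 1: unify d ~ b  [subst: {-} | 1 pending]
  bind d := b
step 2: unify (b -> (b -> b)) ~ e  [subst: {d:=b} | 0 pending]
  bind e := (b -> (b -> b))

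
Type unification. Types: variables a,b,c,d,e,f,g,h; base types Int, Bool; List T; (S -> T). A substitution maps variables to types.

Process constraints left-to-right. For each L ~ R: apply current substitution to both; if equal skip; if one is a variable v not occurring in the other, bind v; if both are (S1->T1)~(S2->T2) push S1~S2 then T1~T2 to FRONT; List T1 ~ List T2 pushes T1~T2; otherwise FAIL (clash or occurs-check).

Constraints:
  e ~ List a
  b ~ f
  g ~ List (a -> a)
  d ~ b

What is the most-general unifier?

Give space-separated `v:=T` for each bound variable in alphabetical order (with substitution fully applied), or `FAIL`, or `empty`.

step 1: unify e ~ List a  [subst: {-} | 3 pending]
  bind e := List a
step 2: unify b ~ f  [subst: {e:=List a} | 2 pending]
  bind b := f
step 3: unify g ~ List (a -> a)  [subst: {e:=List a, b:=f} | 1 pending]
  bind g := List (a -> a)
step 4: unify d ~ f  [subst: {e:=List a, b:=f, g:=List (a -> a)} | 0 pending]
  bind d := f

Answer: b:=f d:=f e:=List a g:=List (a -> a)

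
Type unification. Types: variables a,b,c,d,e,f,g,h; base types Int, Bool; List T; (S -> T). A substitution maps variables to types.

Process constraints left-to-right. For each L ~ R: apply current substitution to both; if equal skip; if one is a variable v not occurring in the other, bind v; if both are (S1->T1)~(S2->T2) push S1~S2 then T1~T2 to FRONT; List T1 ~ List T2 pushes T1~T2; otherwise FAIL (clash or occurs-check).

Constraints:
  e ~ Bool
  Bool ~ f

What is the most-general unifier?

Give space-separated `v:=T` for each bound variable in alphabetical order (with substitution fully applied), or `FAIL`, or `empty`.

step 1: unify e ~ Bool  [subst: {-} | 1 pending]
  bind e := Bool
step 2: unify Bool ~ f  [subst: {e:=Bool} | 0 pending]
  bind f := Bool

Answer: e:=Bool f:=Bool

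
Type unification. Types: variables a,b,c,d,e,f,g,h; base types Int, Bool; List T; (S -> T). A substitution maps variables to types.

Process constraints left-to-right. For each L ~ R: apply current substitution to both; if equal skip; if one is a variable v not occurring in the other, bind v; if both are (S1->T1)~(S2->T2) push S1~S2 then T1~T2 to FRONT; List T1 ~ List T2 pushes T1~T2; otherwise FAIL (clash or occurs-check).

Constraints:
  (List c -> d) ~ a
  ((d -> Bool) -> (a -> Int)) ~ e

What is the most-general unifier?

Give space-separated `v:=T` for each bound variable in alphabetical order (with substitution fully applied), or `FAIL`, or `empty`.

step 1: unify (List c -> d) ~ a  [subst: {-} | 1 pending]
  bind a := (List c -> d)
step 2: unify ((d -> Bool) -> ((List c -> d) -> Int)) ~ e  [subst: {a:=(List c -> d)} | 0 pending]
  bind e := ((d -> Bool) -> ((List c -> d) -> Int))

Answer: a:=(List c -> d) e:=((d -> Bool) -> ((List c -> d) -> Int))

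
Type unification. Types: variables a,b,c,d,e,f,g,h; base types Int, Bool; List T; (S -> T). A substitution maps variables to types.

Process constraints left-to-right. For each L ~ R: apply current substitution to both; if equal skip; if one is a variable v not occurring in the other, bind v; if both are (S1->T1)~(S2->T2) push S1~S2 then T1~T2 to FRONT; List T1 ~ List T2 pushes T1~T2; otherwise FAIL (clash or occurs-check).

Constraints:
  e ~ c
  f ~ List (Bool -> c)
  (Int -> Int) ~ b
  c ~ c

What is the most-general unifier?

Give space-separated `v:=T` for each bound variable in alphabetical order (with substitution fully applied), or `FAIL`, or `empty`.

step 1: unify e ~ c  [subst: {-} | 3 pending]
  bind e := c
step 2: unify f ~ List (Bool -> c)  [subst: {e:=c} | 2 pending]
  bind f := List (Bool -> c)
step 3: unify (Int -> Int) ~ b  [subst: {e:=c, f:=List (Bool -> c)} | 1 pending]
  bind b := (Int -> Int)
step 4: unify c ~ c  [subst: {e:=c, f:=List (Bool -> c), b:=(Int -> Int)} | 0 pending]
  -> identical, skip

Answer: b:=(Int -> Int) e:=c f:=List (Bool -> c)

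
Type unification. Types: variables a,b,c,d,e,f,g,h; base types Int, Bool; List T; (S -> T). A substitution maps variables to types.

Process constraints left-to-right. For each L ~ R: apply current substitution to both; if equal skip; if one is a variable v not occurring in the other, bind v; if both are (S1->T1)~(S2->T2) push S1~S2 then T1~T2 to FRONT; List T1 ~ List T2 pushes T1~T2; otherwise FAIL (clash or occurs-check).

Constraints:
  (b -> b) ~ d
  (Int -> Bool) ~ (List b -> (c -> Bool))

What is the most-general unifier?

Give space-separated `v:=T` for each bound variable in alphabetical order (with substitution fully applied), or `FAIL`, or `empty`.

Answer: FAIL

Derivation:
step 1: unify (b -> b) ~ d  [subst: {-} | 1 pending]
  bind d := (b -> b)
step 2: unify (Int -> Bool) ~ (List b -> (c -> Bool))  [subst: {d:=(b -> b)} | 0 pending]
  -> decompose arrow: push Int~List b, Bool~(c -> Bool)
step 3: unify Int ~ List b  [subst: {d:=(b -> b)} | 1 pending]
  clash: Int vs List b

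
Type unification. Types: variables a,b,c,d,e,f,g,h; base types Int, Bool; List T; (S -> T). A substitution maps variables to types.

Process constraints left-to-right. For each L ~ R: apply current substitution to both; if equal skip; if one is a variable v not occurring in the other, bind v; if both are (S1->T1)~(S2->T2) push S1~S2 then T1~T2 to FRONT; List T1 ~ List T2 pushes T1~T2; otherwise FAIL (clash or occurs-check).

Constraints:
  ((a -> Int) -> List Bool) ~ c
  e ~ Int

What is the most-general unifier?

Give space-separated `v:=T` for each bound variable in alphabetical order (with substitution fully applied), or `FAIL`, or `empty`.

step 1: unify ((a -> Int) -> List Bool) ~ c  [subst: {-} | 1 pending]
  bind c := ((a -> Int) -> List Bool)
step 2: unify e ~ Int  [subst: {c:=((a -> Int) -> List Bool)} | 0 pending]
  bind e := Int

Answer: c:=((a -> Int) -> List Bool) e:=Int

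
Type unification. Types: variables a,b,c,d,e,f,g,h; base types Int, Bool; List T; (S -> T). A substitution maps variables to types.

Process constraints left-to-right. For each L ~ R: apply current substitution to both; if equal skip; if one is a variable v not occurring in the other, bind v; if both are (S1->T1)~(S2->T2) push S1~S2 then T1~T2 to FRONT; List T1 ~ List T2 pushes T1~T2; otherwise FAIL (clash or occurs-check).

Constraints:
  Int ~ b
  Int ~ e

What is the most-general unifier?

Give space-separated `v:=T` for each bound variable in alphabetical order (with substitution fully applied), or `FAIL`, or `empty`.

step 1: unify Int ~ b  [subst: {-} | 1 pending]
  bind b := Int
step 2: unify Int ~ e  [subst: {b:=Int} | 0 pending]
  bind e := Int

Answer: b:=Int e:=Int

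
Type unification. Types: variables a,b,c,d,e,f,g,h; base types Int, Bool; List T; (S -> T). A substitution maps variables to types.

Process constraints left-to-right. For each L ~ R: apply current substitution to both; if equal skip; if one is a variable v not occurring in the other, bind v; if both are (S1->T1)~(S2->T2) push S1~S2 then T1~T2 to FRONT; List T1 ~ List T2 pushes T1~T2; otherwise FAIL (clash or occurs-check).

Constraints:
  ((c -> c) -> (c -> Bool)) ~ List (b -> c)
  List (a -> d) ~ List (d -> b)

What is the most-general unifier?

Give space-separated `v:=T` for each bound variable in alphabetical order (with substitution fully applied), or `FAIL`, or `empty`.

Answer: FAIL

Derivation:
step 1: unify ((c -> c) -> (c -> Bool)) ~ List (b -> c)  [subst: {-} | 1 pending]
  clash: ((c -> c) -> (c -> Bool)) vs List (b -> c)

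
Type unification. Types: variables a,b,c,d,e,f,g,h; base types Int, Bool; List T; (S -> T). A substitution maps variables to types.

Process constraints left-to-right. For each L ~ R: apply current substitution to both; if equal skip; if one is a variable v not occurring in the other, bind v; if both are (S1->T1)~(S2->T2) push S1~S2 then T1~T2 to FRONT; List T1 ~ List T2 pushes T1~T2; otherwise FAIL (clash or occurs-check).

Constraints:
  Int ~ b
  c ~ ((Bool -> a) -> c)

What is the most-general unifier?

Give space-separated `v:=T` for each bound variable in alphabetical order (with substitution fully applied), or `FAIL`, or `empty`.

step 1: unify Int ~ b  [subst: {-} | 1 pending]
  bind b := Int
step 2: unify c ~ ((Bool -> a) -> c)  [subst: {b:=Int} | 0 pending]
  occurs-check fail: c in ((Bool -> a) -> c)

Answer: FAIL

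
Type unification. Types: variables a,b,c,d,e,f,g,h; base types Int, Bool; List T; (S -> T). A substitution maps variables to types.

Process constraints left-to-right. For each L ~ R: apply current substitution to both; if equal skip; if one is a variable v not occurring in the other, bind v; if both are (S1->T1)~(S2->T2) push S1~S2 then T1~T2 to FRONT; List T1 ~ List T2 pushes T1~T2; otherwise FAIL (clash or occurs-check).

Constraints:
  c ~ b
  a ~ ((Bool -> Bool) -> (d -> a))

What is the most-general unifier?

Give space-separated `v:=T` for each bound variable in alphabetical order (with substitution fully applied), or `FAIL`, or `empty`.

step 1: unify c ~ b  [subst: {-} | 1 pending]
  bind c := b
step 2: unify a ~ ((Bool -> Bool) -> (d -> a))  [subst: {c:=b} | 0 pending]
  occurs-check fail: a in ((Bool -> Bool) -> (d -> a))

Answer: FAIL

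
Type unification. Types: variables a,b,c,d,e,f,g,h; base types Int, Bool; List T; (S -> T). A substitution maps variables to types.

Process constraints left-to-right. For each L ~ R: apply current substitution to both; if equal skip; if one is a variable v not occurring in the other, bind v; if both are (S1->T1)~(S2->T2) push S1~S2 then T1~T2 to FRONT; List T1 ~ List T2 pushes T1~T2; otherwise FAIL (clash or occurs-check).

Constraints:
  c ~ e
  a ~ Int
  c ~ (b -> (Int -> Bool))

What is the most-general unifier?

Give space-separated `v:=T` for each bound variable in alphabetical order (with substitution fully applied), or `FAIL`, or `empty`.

step 1: unify c ~ e  [subst: {-} | 2 pending]
  bind c := e
step 2: unify a ~ Int  [subst: {c:=e} | 1 pending]
  bind a := Int
step 3: unify e ~ (b -> (Int -> Bool))  [subst: {c:=e, a:=Int} | 0 pending]
  bind e := (b -> (Int -> Bool))

Answer: a:=Int c:=(b -> (Int -> Bool)) e:=(b -> (Int -> Bool))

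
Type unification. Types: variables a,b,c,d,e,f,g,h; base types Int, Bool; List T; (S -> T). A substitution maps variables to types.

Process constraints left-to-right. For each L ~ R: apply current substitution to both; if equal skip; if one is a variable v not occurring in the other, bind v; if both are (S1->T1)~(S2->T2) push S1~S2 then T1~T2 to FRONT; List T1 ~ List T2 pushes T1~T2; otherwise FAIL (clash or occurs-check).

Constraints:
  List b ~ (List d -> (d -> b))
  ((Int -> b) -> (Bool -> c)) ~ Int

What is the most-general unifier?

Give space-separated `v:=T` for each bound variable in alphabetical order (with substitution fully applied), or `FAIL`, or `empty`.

step 1: unify List b ~ (List d -> (d -> b))  [subst: {-} | 1 pending]
  clash: List b vs (List d -> (d -> b))

Answer: FAIL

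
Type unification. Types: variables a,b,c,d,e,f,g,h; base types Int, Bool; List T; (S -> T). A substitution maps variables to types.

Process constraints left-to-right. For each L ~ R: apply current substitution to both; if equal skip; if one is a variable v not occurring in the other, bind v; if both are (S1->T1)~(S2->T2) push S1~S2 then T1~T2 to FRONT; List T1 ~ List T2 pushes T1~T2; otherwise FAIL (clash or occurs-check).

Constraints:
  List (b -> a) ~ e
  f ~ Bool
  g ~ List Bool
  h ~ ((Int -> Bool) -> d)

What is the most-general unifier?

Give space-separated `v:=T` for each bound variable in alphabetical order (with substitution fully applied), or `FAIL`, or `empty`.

Answer: e:=List (b -> a) f:=Bool g:=List Bool h:=((Int -> Bool) -> d)

Derivation:
step 1: unify List (b -> a) ~ e  [subst: {-} | 3 pending]
  bind e := List (b -> a)
step 2: unify f ~ Bool  [subst: {e:=List (b -> a)} | 2 pending]
  bind f := Bool
step 3: unify g ~ List Bool  [subst: {e:=List (b -> a), f:=Bool} | 1 pending]
  bind g := List Bool
step 4: unify h ~ ((Int -> Bool) -> d)  [subst: {e:=List (b -> a), f:=Bool, g:=List Bool} | 0 pending]
  bind h := ((Int -> Bool) -> d)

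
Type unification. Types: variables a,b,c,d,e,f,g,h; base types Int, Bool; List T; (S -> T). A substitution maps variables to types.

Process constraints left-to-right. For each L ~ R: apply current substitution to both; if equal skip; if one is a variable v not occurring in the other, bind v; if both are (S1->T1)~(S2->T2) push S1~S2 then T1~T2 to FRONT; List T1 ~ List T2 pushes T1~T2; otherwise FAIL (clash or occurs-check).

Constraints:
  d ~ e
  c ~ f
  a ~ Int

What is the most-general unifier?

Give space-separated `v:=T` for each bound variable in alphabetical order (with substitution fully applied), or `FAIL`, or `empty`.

step 1: unify d ~ e  [subst: {-} | 2 pending]
  bind d := e
step 2: unify c ~ f  [subst: {d:=e} | 1 pending]
  bind c := f
step 3: unify a ~ Int  [subst: {d:=e, c:=f} | 0 pending]
  bind a := Int

Answer: a:=Int c:=f d:=e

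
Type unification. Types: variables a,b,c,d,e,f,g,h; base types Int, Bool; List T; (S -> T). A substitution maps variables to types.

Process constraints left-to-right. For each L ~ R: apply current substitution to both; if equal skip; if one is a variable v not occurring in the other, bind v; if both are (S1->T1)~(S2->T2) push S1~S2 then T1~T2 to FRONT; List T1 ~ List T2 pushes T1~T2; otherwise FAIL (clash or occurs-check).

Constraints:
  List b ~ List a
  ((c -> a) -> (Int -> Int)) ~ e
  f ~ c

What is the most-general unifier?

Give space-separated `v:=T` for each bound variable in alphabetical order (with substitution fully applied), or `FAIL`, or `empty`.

Answer: b:=a e:=((c -> a) -> (Int -> Int)) f:=c

Derivation:
step 1: unify List b ~ List a  [subst: {-} | 2 pending]
  -> decompose List: push b~a
step 2: unify b ~ a  [subst: {-} | 2 pending]
  bind b := a
step 3: unify ((c -> a) -> (Int -> Int)) ~ e  [subst: {b:=a} | 1 pending]
  bind e := ((c -> a) -> (Int -> Int))
step 4: unify f ~ c  [subst: {b:=a, e:=((c -> a) -> (Int -> Int))} | 0 pending]
  bind f := c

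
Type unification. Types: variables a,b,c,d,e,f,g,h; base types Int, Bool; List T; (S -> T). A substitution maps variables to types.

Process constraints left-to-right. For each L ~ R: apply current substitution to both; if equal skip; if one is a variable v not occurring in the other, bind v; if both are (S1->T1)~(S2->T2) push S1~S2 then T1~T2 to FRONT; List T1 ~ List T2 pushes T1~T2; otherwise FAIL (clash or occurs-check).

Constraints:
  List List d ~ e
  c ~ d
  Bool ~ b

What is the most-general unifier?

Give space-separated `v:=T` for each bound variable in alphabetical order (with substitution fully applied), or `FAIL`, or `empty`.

step 1: unify List List d ~ e  [subst: {-} | 2 pending]
  bind e := List List d
step 2: unify c ~ d  [subst: {e:=List List d} | 1 pending]
  bind c := d
step 3: unify Bool ~ b  [subst: {e:=List List d, c:=d} | 0 pending]
  bind b := Bool

Answer: b:=Bool c:=d e:=List List d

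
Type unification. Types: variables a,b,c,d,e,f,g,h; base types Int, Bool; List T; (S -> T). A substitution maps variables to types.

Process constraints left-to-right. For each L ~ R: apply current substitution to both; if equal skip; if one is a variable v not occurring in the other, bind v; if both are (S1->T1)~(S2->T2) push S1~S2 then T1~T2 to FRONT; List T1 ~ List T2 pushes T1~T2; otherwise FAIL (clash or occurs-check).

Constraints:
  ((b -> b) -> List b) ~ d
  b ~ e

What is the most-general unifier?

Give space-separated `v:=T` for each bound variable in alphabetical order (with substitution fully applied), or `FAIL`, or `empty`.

Answer: b:=e d:=((e -> e) -> List e)

Derivation:
step 1: unify ((b -> b) -> List b) ~ d  [subst: {-} | 1 pending]
  bind d := ((b -> b) -> List b)
step 2: unify b ~ e  [subst: {d:=((b -> b) -> List b)} | 0 pending]
  bind b := e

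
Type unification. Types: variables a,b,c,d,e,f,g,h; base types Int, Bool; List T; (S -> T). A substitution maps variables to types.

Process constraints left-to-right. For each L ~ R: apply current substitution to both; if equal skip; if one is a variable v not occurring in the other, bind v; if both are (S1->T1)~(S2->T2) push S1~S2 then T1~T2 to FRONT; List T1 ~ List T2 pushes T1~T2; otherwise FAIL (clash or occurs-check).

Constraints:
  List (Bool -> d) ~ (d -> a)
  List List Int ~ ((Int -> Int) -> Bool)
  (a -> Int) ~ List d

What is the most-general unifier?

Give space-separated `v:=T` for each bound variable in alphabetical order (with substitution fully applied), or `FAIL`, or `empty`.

Answer: FAIL

Derivation:
step 1: unify List (Bool -> d) ~ (d -> a)  [subst: {-} | 2 pending]
  clash: List (Bool -> d) vs (d -> a)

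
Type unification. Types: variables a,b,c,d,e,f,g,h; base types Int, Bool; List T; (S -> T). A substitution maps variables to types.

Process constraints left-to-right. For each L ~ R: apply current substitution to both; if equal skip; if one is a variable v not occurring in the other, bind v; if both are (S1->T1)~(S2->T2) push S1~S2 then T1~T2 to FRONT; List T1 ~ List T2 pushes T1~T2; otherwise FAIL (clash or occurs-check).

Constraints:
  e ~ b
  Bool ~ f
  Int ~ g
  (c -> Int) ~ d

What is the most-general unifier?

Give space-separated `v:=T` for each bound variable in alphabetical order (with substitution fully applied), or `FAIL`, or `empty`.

step 1: unify e ~ b  [subst: {-} | 3 pending]
  bind e := b
step 2: unify Bool ~ f  [subst: {e:=b} | 2 pending]
  bind f := Bool
step 3: unify Int ~ g  [subst: {e:=b, f:=Bool} | 1 pending]
  bind g := Int
step 4: unify (c -> Int) ~ d  [subst: {e:=b, f:=Bool, g:=Int} | 0 pending]
  bind d := (c -> Int)

Answer: d:=(c -> Int) e:=b f:=Bool g:=Int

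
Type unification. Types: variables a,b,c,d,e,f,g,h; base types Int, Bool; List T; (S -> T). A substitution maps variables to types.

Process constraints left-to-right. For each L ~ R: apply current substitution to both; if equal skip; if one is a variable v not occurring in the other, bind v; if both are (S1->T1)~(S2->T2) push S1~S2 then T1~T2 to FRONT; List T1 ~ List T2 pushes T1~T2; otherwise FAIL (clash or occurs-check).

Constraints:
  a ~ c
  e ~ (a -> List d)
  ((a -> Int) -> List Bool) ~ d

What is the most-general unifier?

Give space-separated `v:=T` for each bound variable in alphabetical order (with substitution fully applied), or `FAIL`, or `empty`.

Answer: a:=c d:=((c -> Int) -> List Bool) e:=(c -> List ((c -> Int) -> List Bool))

Derivation:
step 1: unify a ~ c  [subst: {-} | 2 pending]
  bind a := c
step 2: unify e ~ (c -> List d)  [subst: {a:=c} | 1 pending]
  bind e := (c -> List d)
step 3: unify ((c -> Int) -> List Bool) ~ d  [subst: {a:=c, e:=(c -> List d)} | 0 pending]
  bind d := ((c -> Int) -> List Bool)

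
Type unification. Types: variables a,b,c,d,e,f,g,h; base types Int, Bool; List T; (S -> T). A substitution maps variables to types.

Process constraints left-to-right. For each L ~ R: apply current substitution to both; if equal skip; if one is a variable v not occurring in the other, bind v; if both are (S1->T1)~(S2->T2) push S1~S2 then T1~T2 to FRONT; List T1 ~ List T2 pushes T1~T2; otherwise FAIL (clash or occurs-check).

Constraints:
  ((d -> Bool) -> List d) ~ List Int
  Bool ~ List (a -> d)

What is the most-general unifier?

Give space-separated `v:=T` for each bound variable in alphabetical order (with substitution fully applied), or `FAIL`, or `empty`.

Answer: FAIL

Derivation:
step 1: unify ((d -> Bool) -> List d) ~ List Int  [subst: {-} | 1 pending]
  clash: ((d -> Bool) -> List d) vs List Int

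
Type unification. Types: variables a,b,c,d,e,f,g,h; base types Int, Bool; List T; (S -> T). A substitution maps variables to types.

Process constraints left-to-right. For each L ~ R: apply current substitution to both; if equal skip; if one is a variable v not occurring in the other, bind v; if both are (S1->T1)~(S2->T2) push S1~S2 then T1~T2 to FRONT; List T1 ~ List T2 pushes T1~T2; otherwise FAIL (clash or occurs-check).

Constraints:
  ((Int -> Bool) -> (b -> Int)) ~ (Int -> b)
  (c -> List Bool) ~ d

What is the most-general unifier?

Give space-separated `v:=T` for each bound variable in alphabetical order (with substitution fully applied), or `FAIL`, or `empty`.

step 1: unify ((Int -> Bool) -> (b -> Int)) ~ (Int -> b)  [subst: {-} | 1 pending]
  -> decompose arrow: push (Int -> Bool)~Int, (b -> Int)~b
step 2: unify (Int -> Bool) ~ Int  [subst: {-} | 2 pending]
  clash: (Int -> Bool) vs Int

Answer: FAIL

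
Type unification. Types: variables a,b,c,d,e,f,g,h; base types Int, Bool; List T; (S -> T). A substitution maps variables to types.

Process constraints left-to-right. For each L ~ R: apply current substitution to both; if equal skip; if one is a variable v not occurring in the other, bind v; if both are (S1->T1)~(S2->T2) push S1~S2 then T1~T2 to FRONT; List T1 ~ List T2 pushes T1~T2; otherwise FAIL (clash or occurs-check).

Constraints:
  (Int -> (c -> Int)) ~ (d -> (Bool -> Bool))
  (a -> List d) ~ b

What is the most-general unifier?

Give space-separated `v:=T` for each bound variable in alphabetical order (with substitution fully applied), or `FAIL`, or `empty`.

step 1: unify (Int -> (c -> Int)) ~ (d -> (Bool -> Bool))  [subst: {-} | 1 pending]
  -> decompose arrow: push Int~d, (c -> Int)~(Bool -> Bool)
step 2: unify Int ~ d  [subst: {-} | 2 pending]
  bind d := Int
step 3: unify (c -> Int) ~ (Bool -> Bool)  [subst: {d:=Int} | 1 pending]
  -> decompose arrow: push c~Bool, Int~Bool
step 4: unify c ~ Bool  [subst: {d:=Int} | 2 pending]
  bind c := Bool
step 5: unify Int ~ Bool  [subst: {d:=Int, c:=Bool} | 1 pending]
  clash: Int vs Bool

Answer: FAIL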